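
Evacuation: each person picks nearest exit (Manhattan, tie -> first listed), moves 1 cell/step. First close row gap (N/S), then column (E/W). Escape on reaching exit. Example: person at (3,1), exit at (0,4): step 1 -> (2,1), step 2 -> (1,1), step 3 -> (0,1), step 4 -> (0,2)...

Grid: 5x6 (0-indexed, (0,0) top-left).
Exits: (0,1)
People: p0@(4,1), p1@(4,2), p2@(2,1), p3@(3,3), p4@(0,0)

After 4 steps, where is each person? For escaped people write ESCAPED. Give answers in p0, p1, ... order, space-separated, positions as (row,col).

Step 1: p0:(4,1)->(3,1) | p1:(4,2)->(3,2) | p2:(2,1)->(1,1) | p3:(3,3)->(2,3) | p4:(0,0)->(0,1)->EXIT
Step 2: p0:(3,1)->(2,1) | p1:(3,2)->(2,2) | p2:(1,1)->(0,1)->EXIT | p3:(2,3)->(1,3) | p4:escaped
Step 3: p0:(2,1)->(1,1) | p1:(2,2)->(1,2) | p2:escaped | p3:(1,3)->(0,3) | p4:escaped
Step 4: p0:(1,1)->(0,1)->EXIT | p1:(1,2)->(0,2) | p2:escaped | p3:(0,3)->(0,2) | p4:escaped

ESCAPED (0,2) ESCAPED (0,2) ESCAPED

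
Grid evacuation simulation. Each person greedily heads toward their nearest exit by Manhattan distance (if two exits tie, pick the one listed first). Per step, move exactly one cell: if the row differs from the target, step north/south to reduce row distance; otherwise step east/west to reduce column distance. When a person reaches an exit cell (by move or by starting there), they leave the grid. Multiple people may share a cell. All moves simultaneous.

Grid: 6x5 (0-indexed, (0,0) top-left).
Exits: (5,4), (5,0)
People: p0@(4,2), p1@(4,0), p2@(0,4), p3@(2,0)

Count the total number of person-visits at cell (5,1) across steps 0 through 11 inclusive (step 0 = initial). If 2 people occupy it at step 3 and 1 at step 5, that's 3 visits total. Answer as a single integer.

Answer: 0

Derivation:
Step 0: p0@(4,2) p1@(4,0) p2@(0,4) p3@(2,0) -> at (5,1): 0 [-], cum=0
Step 1: p0@(5,2) p1@ESC p2@(1,4) p3@(3,0) -> at (5,1): 0 [-], cum=0
Step 2: p0@(5,3) p1@ESC p2@(2,4) p3@(4,0) -> at (5,1): 0 [-], cum=0
Step 3: p0@ESC p1@ESC p2@(3,4) p3@ESC -> at (5,1): 0 [-], cum=0
Step 4: p0@ESC p1@ESC p2@(4,4) p3@ESC -> at (5,1): 0 [-], cum=0
Step 5: p0@ESC p1@ESC p2@ESC p3@ESC -> at (5,1): 0 [-], cum=0
Total visits = 0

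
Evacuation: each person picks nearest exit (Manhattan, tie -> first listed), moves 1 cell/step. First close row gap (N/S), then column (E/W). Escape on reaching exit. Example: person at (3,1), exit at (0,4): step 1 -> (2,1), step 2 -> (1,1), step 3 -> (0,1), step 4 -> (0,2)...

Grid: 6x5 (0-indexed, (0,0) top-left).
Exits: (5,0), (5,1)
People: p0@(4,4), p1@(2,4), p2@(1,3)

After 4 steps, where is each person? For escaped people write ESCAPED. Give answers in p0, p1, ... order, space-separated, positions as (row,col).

Step 1: p0:(4,4)->(5,4) | p1:(2,4)->(3,4) | p2:(1,3)->(2,3)
Step 2: p0:(5,4)->(5,3) | p1:(3,4)->(4,4) | p2:(2,3)->(3,3)
Step 3: p0:(5,3)->(5,2) | p1:(4,4)->(5,4) | p2:(3,3)->(4,3)
Step 4: p0:(5,2)->(5,1)->EXIT | p1:(5,4)->(5,3) | p2:(4,3)->(5,3)

ESCAPED (5,3) (5,3)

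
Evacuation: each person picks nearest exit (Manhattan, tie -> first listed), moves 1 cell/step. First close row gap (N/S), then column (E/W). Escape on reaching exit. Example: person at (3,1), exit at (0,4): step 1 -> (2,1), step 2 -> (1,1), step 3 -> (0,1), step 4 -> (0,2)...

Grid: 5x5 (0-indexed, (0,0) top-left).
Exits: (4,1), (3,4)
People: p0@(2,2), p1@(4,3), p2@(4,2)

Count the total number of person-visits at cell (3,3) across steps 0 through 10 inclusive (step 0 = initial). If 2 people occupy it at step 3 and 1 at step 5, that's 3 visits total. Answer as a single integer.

Answer: 0

Derivation:
Step 0: p0@(2,2) p1@(4,3) p2@(4,2) -> at (3,3): 0 [-], cum=0
Step 1: p0@(3,2) p1@(4,2) p2@ESC -> at (3,3): 0 [-], cum=0
Step 2: p0@(4,2) p1@ESC p2@ESC -> at (3,3): 0 [-], cum=0
Step 3: p0@ESC p1@ESC p2@ESC -> at (3,3): 0 [-], cum=0
Total visits = 0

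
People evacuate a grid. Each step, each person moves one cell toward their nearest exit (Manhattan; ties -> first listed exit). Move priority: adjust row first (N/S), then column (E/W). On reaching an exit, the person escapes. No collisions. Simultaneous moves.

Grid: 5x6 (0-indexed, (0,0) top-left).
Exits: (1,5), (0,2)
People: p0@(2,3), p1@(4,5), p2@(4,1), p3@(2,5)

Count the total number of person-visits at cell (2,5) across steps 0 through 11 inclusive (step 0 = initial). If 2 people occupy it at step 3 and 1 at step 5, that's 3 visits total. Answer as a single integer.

Step 0: p0@(2,3) p1@(4,5) p2@(4,1) p3@(2,5) -> at (2,5): 1 [p3], cum=1
Step 1: p0@(1,3) p1@(3,5) p2@(3,1) p3@ESC -> at (2,5): 0 [-], cum=1
Step 2: p0@(1,4) p1@(2,5) p2@(2,1) p3@ESC -> at (2,5): 1 [p1], cum=2
Step 3: p0@ESC p1@ESC p2@(1,1) p3@ESC -> at (2,5): 0 [-], cum=2
Step 4: p0@ESC p1@ESC p2@(0,1) p3@ESC -> at (2,5): 0 [-], cum=2
Step 5: p0@ESC p1@ESC p2@ESC p3@ESC -> at (2,5): 0 [-], cum=2
Total visits = 2

Answer: 2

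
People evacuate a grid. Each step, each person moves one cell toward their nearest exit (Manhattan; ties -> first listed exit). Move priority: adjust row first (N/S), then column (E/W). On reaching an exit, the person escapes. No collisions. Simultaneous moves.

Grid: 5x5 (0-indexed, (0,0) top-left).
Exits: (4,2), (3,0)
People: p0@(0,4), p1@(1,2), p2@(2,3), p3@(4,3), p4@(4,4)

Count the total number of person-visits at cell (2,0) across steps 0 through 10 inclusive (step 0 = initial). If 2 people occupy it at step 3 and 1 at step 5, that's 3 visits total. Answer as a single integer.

Answer: 0

Derivation:
Step 0: p0@(0,4) p1@(1,2) p2@(2,3) p3@(4,3) p4@(4,4) -> at (2,0): 0 [-], cum=0
Step 1: p0@(1,4) p1@(2,2) p2@(3,3) p3@ESC p4@(4,3) -> at (2,0): 0 [-], cum=0
Step 2: p0@(2,4) p1@(3,2) p2@(4,3) p3@ESC p4@ESC -> at (2,0): 0 [-], cum=0
Step 3: p0@(3,4) p1@ESC p2@ESC p3@ESC p4@ESC -> at (2,0): 0 [-], cum=0
Step 4: p0@(4,4) p1@ESC p2@ESC p3@ESC p4@ESC -> at (2,0): 0 [-], cum=0
Step 5: p0@(4,3) p1@ESC p2@ESC p3@ESC p4@ESC -> at (2,0): 0 [-], cum=0
Step 6: p0@ESC p1@ESC p2@ESC p3@ESC p4@ESC -> at (2,0): 0 [-], cum=0
Total visits = 0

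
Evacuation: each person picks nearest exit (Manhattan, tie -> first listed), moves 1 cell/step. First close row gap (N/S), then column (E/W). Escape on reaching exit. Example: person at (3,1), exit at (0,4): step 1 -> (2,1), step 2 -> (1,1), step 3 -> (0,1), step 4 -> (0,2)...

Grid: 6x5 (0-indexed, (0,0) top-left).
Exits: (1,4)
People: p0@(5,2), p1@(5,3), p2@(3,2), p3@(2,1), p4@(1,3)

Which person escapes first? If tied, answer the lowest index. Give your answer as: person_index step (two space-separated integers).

Step 1: p0:(5,2)->(4,2) | p1:(5,3)->(4,3) | p2:(3,2)->(2,2) | p3:(2,1)->(1,1) | p4:(1,3)->(1,4)->EXIT
Step 2: p0:(4,2)->(3,2) | p1:(4,3)->(3,3) | p2:(2,2)->(1,2) | p3:(1,1)->(1,2) | p4:escaped
Step 3: p0:(3,2)->(2,2) | p1:(3,3)->(2,3) | p2:(1,2)->(1,3) | p3:(1,2)->(1,3) | p4:escaped
Step 4: p0:(2,2)->(1,2) | p1:(2,3)->(1,3) | p2:(1,3)->(1,4)->EXIT | p3:(1,3)->(1,4)->EXIT | p4:escaped
Step 5: p0:(1,2)->(1,3) | p1:(1,3)->(1,4)->EXIT | p2:escaped | p3:escaped | p4:escaped
Step 6: p0:(1,3)->(1,4)->EXIT | p1:escaped | p2:escaped | p3:escaped | p4:escaped
Exit steps: [6, 5, 4, 4, 1]
First to escape: p4 at step 1

Answer: 4 1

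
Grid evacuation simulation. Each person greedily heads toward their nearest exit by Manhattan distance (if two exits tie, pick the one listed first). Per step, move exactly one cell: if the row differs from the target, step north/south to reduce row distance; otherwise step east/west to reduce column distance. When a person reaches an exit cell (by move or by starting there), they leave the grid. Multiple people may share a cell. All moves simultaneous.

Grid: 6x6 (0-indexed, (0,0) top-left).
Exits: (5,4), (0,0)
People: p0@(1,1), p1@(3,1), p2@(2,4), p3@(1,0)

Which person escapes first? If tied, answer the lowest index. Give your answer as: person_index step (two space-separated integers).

Answer: 3 1

Derivation:
Step 1: p0:(1,1)->(0,1) | p1:(3,1)->(2,1) | p2:(2,4)->(3,4) | p3:(1,0)->(0,0)->EXIT
Step 2: p0:(0,1)->(0,0)->EXIT | p1:(2,1)->(1,1) | p2:(3,4)->(4,4) | p3:escaped
Step 3: p0:escaped | p1:(1,1)->(0,1) | p2:(4,4)->(5,4)->EXIT | p3:escaped
Step 4: p0:escaped | p1:(0,1)->(0,0)->EXIT | p2:escaped | p3:escaped
Exit steps: [2, 4, 3, 1]
First to escape: p3 at step 1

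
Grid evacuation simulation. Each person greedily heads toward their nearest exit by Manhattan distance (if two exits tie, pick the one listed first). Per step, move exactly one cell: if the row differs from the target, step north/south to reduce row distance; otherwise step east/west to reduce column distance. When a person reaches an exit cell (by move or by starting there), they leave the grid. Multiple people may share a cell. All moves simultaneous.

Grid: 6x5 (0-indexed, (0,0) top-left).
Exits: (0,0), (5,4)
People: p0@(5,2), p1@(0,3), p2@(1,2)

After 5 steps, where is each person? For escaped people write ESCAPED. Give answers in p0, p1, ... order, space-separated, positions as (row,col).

Step 1: p0:(5,2)->(5,3) | p1:(0,3)->(0,2) | p2:(1,2)->(0,2)
Step 2: p0:(5,3)->(5,4)->EXIT | p1:(0,2)->(0,1) | p2:(0,2)->(0,1)
Step 3: p0:escaped | p1:(0,1)->(0,0)->EXIT | p2:(0,1)->(0,0)->EXIT

ESCAPED ESCAPED ESCAPED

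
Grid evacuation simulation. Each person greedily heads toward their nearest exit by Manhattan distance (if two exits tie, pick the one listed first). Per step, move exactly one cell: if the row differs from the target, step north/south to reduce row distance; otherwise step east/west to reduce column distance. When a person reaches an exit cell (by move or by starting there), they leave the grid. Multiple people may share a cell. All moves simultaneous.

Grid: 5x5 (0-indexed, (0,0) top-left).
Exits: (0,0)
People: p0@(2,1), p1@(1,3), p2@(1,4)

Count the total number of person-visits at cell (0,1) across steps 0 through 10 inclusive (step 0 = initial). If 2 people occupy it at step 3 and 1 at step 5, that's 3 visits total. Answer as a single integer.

Answer: 3

Derivation:
Step 0: p0@(2,1) p1@(1,3) p2@(1,4) -> at (0,1): 0 [-], cum=0
Step 1: p0@(1,1) p1@(0,3) p2@(0,4) -> at (0,1): 0 [-], cum=0
Step 2: p0@(0,1) p1@(0,2) p2@(0,3) -> at (0,1): 1 [p0], cum=1
Step 3: p0@ESC p1@(0,1) p2@(0,2) -> at (0,1): 1 [p1], cum=2
Step 4: p0@ESC p1@ESC p2@(0,1) -> at (0,1): 1 [p2], cum=3
Step 5: p0@ESC p1@ESC p2@ESC -> at (0,1): 0 [-], cum=3
Total visits = 3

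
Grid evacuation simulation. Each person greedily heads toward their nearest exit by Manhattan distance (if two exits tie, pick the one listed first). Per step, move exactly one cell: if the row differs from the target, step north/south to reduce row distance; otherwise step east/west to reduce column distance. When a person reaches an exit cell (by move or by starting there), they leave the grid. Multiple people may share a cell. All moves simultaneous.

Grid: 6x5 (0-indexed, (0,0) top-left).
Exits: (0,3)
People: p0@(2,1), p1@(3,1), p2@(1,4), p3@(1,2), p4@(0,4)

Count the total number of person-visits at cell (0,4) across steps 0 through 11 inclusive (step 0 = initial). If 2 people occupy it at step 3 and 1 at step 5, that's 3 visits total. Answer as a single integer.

Step 0: p0@(2,1) p1@(3,1) p2@(1,4) p3@(1,2) p4@(0,4) -> at (0,4): 1 [p4], cum=1
Step 1: p0@(1,1) p1@(2,1) p2@(0,4) p3@(0,2) p4@ESC -> at (0,4): 1 [p2], cum=2
Step 2: p0@(0,1) p1@(1,1) p2@ESC p3@ESC p4@ESC -> at (0,4): 0 [-], cum=2
Step 3: p0@(0,2) p1@(0,1) p2@ESC p3@ESC p4@ESC -> at (0,4): 0 [-], cum=2
Step 4: p0@ESC p1@(0,2) p2@ESC p3@ESC p4@ESC -> at (0,4): 0 [-], cum=2
Step 5: p0@ESC p1@ESC p2@ESC p3@ESC p4@ESC -> at (0,4): 0 [-], cum=2
Total visits = 2

Answer: 2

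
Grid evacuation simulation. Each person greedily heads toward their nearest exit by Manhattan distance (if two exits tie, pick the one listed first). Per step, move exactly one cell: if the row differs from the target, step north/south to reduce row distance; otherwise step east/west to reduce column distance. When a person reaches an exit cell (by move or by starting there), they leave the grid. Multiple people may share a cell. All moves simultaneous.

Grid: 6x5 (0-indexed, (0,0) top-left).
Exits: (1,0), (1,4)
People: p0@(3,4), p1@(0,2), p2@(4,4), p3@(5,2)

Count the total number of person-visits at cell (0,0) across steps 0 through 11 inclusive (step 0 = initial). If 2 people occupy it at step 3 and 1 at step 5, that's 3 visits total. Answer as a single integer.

Step 0: p0@(3,4) p1@(0,2) p2@(4,4) p3@(5,2) -> at (0,0): 0 [-], cum=0
Step 1: p0@(2,4) p1@(1,2) p2@(3,4) p3@(4,2) -> at (0,0): 0 [-], cum=0
Step 2: p0@ESC p1@(1,1) p2@(2,4) p3@(3,2) -> at (0,0): 0 [-], cum=0
Step 3: p0@ESC p1@ESC p2@ESC p3@(2,2) -> at (0,0): 0 [-], cum=0
Step 4: p0@ESC p1@ESC p2@ESC p3@(1,2) -> at (0,0): 0 [-], cum=0
Step 5: p0@ESC p1@ESC p2@ESC p3@(1,1) -> at (0,0): 0 [-], cum=0
Step 6: p0@ESC p1@ESC p2@ESC p3@ESC -> at (0,0): 0 [-], cum=0
Total visits = 0

Answer: 0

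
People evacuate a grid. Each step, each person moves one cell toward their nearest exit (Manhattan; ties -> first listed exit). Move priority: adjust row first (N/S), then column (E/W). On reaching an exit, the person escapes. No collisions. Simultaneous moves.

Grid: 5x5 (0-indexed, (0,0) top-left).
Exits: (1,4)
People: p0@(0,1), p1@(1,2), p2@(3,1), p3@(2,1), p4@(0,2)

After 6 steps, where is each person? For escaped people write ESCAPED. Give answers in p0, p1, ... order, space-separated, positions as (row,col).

Step 1: p0:(0,1)->(1,1) | p1:(1,2)->(1,3) | p2:(3,1)->(2,1) | p3:(2,1)->(1,1) | p4:(0,2)->(1,2)
Step 2: p0:(1,1)->(1,2) | p1:(1,3)->(1,4)->EXIT | p2:(2,1)->(1,1) | p3:(1,1)->(1,2) | p4:(1,2)->(1,3)
Step 3: p0:(1,2)->(1,3) | p1:escaped | p2:(1,1)->(1,2) | p3:(1,2)->(1,3) | p4:(1,3)->(1,4)->EXIT
Step 4: p0:(1,3)->(1,4)->EXIT | p1:escaped | p2:(1,2)->(1,3) | p3:(1,3)->(1,4)->EXIT | p4:escaped
Step 5: p0:escaped | p1:escaped | p2:(1,3)->(1,4)->EXIT | p3:escaped | p4:escaped

ESCAPED ESCAPED ESCAPED ESCAPED ESCAPED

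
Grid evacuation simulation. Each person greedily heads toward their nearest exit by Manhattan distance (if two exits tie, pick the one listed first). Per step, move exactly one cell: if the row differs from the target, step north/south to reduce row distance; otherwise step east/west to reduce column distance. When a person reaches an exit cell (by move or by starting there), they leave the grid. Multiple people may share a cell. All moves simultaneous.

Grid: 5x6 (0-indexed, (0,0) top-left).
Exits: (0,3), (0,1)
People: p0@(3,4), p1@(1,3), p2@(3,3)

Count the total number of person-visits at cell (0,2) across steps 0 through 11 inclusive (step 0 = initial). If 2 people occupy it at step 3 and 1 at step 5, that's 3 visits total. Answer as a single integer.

Step 0: p0@(3,4) p1@(1,3) p2@(3,3) -> at (0,2): 0 [-], cum=0
Step 1: p0@(2,4) p1@ESC p2@(2,3) -> at (0,2): 0 [-], cum=0
Step 2: p0@(1,4) p1@ESC p2@(1,3) -> at (0,2): 0 [-], cum=0
Step 3: p0@(0,4) p1@ESC p2@ESC -> at (0,2): 0 [-], cum=0
Step 4: p0@ESC p1@ESC p2@ESC -> at (0,2): 0 [-], cum=0
Total visits = 0

Answer: 0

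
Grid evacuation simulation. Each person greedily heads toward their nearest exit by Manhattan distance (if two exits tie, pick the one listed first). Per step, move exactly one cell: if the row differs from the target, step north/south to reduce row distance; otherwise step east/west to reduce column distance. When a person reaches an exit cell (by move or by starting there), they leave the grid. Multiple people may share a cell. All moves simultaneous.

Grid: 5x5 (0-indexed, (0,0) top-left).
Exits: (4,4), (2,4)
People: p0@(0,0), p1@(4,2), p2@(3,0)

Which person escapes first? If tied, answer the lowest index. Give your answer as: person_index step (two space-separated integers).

Answer: 1 2

Derivation:
Step 1: p0:(0,0)->(1,0) | p1:(4,2)->(4,3) | p2:(3,0)->(4,0)
Step 2: p0:(1,0)->(2,0) | p1:(4,3)->(4,4)->EXIT | p2:(4,0)->(4,1)
Step 3: p0:(2,0)->(2,1) | p1:escaped | p2:(4,1)->(4,2)
Step 4: p0:(2,1)->(2,2) | p1:escaped | p2:(4,2)->(4,3)
Step 5: p0:(2,2)->(2,3) | p1:escaped | p2:(4,3)->(4,4)->EXIT
Step 6: p0:(2,3)->(2,4)->EXIT | p1:escaped | p2:escaped
Exit steps: [6, 2, 5]
First to escape: p1 at step 2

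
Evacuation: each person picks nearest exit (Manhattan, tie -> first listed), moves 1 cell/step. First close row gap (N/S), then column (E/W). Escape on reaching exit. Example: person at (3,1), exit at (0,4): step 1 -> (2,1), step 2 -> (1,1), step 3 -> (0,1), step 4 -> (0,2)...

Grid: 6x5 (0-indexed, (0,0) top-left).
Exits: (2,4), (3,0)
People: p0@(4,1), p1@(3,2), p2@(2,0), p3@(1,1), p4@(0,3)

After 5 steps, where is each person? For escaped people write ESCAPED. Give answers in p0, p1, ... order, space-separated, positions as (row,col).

Step 1: p0:(4,1)->(3,1) | p1:(3,2)->(3,1) | p2:(2,0)->(3,0)->EXIT | p3:(1,1)->(2,1) | p4:(0,3)->(1,3)
Step 2: p0:(3,1)->(3,0)->EXIT | p1:(3,1)->(3,0)->EXIT | p2:escaped | p3:(2,1)->(3,1) | p4:(1,3)->(2,3)
Step 3: p0:escaped | p1:escaped | p2:escaped | p3:(3,1)->(3,0)->EXIT | p4:(2,3)->(2,4)->EXIT

ESCAPED ESCAPED ESCAPED ESCAPED ESCAPED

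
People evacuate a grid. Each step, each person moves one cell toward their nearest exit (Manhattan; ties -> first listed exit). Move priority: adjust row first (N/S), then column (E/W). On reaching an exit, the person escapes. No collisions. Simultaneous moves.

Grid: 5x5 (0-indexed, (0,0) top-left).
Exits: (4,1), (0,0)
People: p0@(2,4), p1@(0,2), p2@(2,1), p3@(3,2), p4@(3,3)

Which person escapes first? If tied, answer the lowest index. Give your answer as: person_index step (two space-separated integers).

Answer: 1 2

Derivation:
Step 1: p0:(2,4)->(3,4) | p1:(0,2)->(0,1) | p2:(2,1)->(3,1) | p3:(3,2)->(4,2) | p4:(3,3)->(4,3)
Step 2: p0:(3,4)->(4,4) | p1:(0,1)->(0,0)->EXIT | p2:(3,1)->(4,1)->EXIT | p3:(4,2)->(4,1)->EXIT | p4:(4,3)->(4,2)
Step 3: p0:(4,4)->(4,3) | p1:escaped | p2:escaped | p3:escaped | p4:(4,2)->(4,1)->EXIT
Step 4: p0:(4,3)->(4,2) | p1:escaped | p2:escaped | p3:escaped | p4:escaped
Step 5: p0:(4,2)->(4,1)->EXIT | p1:escaped | p2:escaped | p3:escaped | p4:escaped
Exit steps: [5, 2, 2, 2, 3]
First to escape: p1 at step 2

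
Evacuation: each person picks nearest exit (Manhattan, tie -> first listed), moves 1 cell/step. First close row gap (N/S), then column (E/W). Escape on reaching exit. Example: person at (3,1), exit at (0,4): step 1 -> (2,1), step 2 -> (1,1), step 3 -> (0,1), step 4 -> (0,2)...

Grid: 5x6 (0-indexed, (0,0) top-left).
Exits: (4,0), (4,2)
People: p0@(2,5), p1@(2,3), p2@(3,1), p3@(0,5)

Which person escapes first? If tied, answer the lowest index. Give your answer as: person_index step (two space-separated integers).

Step 1: p0:(2,5)->(3,5) | p1:(2,3)->(3,3) | p2:(3,1)->(4,1) | p3:(0,5)->(1,5)
Step 2: p0:(3,5)->(4,5) | p1:(3,3)->(4,3) | p2:(4,1)->(4,0)->EXIT | p3:(1,5)->(2,5)
Step 3: p0:(4,5)->(4,4) | p1:(4,3)->(4,2)->EXIT | p2:escaped | p3:(2,5)->(3,5)
Step 4: p0:(4,4)->(4,3) | p1:escaped | p2:escaped | p3:(3,5)->(4,5)
Step 5: p0:(4,3)->(4,2)->EXIT | p1:escaped | p2:escaped | p3:(4,5)->(4,4)
Step 6: p0:escaped | p1:escaped | p2:escaped | p3:(4,4)->(4,3)
Step 7: p0:escaped | p1:escaped | p2:escaped | p3:(4,3)->(4,2)->EXIT
Exit steps: [5, 3, 2, 7]
First to escape: p2 at step 2

Answer: 2 2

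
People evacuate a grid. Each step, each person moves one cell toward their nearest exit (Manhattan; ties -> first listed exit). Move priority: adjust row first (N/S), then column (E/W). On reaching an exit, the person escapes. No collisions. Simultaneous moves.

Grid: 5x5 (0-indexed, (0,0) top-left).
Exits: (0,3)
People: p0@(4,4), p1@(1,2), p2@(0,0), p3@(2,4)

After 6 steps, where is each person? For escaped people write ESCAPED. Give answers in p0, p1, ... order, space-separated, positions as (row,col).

Step 1: p0:(4,4)->(3,4) | p1:(1,2)->(0,2) | p2:(0,0)->(0,1) | p3:(2,4)->(1,4)
Step 2: p0:(3,4)->(2,4) | p1:(0,2)->(0,3)->EXIT | p2:(0,1)->(0,2) | p3:(1,4)->(0,4)
Step 3: p0:(2,4)->(1,4) | p1:escaped | p2:(0,2)->(0,3)->EXIT | p3:(0,4)->(0,3)->EXIT
Step 4: p0:(1,4)->(0,4) | p1:escaped | p2:escaped | p3:escaped
Step 5: p0:(0,4)->(0,3)->EXIT | p1:escaped | p2:escaped | p3:escaped

ESCAPED ESCAPED ESCAPED ESCAPED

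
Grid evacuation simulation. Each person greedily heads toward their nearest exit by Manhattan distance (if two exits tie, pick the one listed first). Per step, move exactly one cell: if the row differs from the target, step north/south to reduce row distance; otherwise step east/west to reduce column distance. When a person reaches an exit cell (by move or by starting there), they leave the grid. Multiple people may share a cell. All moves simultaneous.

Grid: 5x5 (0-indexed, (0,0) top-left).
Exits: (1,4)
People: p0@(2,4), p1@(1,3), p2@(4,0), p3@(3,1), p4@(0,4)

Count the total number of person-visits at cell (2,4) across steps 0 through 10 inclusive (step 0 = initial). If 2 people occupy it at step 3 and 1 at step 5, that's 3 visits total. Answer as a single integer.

Answer: 1

Derivation:
Step 0: p0@(2,4) p1@(1,3) p2@(4,0) p3@(3,1) p4@(0,4) -> at (2,4): 1 [p0], cum=1
Step 1: p0@ESC p1@ESC p2@(3,0) p3@(2,1) p4@ESC -> at (2,4): 0 [-], cum=1
Step 2: p0@ESC p1@ESC p2@(2,0) p3@(1,1) p4@ESC -> at (2,4): 0 [-], cum=1
Step 3: p0@ESC p1@ESC p2@(1,0) p3@(1,2) p4@ESC -> at (2,4): 0 [-], cum=1
Step 4: p0@ESC p1@ESC p2@(1,1) p3@(1,3) p4@ESC -> at (2,4): 0 [-], cum=1
Step 5: p0@ESC p1@ESC p2@(1,2) p3@ESC p4@ESC -> at (2,4): 0 [-], cum=1
Step 6: p0@ESC p1@ESC p2@(1,3) p3@ESC p4@ESC -> at (2,4): 0 [-], cum=1
Step 7: p0@ESC p1@ESC p2@ESC p3@ESC p4@ESC -> at (2,4): 0 [-], cum=1
Total visits = 1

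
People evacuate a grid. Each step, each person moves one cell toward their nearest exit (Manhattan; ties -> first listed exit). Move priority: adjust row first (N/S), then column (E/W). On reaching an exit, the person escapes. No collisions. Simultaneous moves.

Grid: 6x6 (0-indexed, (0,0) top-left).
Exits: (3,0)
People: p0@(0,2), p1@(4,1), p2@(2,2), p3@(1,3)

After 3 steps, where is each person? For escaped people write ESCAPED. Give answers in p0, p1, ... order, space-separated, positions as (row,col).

Step 1: p0:(0,2)->(1,2) | p1:(4,1)->(3,1) | p2:(2,2)->(3,2) | p3:(1,3)->(2,3)
Step 2: p0:(1,2)->(2,2) | p1:(3,1)->(3,0)->EXIT | p2:(3,2)->(3,1) | p3:(2,3)->(3,3)
Step 3: p0:(2,2)->(3,2) | p1:escaped | p2:(3,1)->(3,0)->EXIT | p3:(3,3)->(3,2)

(3,2) ESCAPED ESCAPED (3,2)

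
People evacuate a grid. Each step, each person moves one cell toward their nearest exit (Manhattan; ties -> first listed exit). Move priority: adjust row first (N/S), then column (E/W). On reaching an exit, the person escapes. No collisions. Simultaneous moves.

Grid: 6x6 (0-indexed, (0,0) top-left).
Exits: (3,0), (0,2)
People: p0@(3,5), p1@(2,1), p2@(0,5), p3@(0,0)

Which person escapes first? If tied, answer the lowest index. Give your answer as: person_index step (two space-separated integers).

Answer: 1 2

Derivation:
Step 1: p0:(3,5)->(3,4) | p1:(2,1)->(3,1) | p2:(0,5)->(0,4) | p3:(0,0)->(0,1)
Step 2: p0:(3,4)->(3,3) | p1:(3,1)->(3,0)->EXIT | p2:(0,4)->(0,3) | p3:(0,1)->(0,2)->EXIT
Step 3: p0:(3,3)->(3,2) | p1:escaped | p2:(0,3)->(0,2)->EXIT | p3:escaped
Step 4: p0:(3,2)->(3,1) | p1:escaped | p2:escaped | p3:escaped
Step 5: p0:(3,1)->(3,0)->EXIT | p1:escaped | p2:escaped | p3:escaped
Exit steps: [5, 2, 3, 2]
First to escape: p1 at step 2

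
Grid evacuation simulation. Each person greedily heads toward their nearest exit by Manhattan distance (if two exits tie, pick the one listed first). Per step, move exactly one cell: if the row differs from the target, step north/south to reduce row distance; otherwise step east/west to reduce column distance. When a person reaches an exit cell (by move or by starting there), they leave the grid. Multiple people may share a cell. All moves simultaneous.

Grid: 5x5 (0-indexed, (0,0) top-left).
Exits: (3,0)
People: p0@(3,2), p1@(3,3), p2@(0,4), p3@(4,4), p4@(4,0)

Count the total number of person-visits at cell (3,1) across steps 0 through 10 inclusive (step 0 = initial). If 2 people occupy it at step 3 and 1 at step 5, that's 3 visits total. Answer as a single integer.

Answer: 4

Derivation:
Step 0: p0@(3,2) p1@(3,3) p2@(0,4) p3@(4,4) p4@(4,0) -> at (3,1): 0 [-], cum=0
Step 1: p0@(3,1) p1@(3,2) p2@(1,4) p3@(3,4) p4@ESC -> at (3,1): 1 [p0], cum=1
Step 2: p0@ESC p1@(3,1) p2@(2,4) p3@(3,3) p4@ESC -> at (3,1): 1 [p1], cum=2
Step 3: p0@ESC p1@ESC p2@(3,4) p3@(3,2) p4@ESC -> at (3,1): 0 [-], cum=2
Step 4: p0@ESC p1@ESC p2@(3,3) p3@(3,1) p4@ESC -> at (3,1): 1 [p3], cum=3
Step 5: p0@ESC p1@ESC p2@(3,2) p3@ESC p4@ESC -> at (3,1): 0 [-], cum=3
Step 6: p0@ESC p1@ESC p2@(3,1) p3@ESC p4@ESC -> at (3,1): 1 [p2], cum=4
Step 7: p0@ESC p1@ESC p2@ESC p3@ESC p4@ESC -> at (3,1): 0 [-], cum=4
Total visits = 4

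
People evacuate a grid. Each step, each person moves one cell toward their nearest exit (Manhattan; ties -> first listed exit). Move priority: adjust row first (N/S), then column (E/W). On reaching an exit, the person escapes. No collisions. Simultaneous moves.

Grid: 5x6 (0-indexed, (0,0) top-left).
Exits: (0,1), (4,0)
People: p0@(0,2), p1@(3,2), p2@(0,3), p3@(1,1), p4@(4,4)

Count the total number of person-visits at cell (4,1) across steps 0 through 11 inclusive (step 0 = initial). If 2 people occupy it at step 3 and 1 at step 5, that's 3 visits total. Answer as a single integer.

Answer: 2

Derivation:
Step 0: p0@(0,2) p1@(3,2) p2@(0,3) p3@(1,1) p4@(4,4) -> at (4,1): 0 [-], cum=0
Step 1: p0@ESC p1@(4,2) p2@(0,2) p3@ESC p4@(4,3) -> at (4,1): 0 [-], cum=0
Step 2: p0@ESC p1@(4,1) p2@ESC p3@ESC p4@(4,2) -> at (4,1): 1 [p1], cum=1
Step 3: p0@ESC p1@ESC p2@ESC p3@ESC p4@(4,1) -> at (4,1): 1 [p4], cum=2
Step 4: p0@ESC p1@ESC p2@ESC p3@ESC p4@ESC -> at (4,1): 0 [-], cum=2
Total visits = 2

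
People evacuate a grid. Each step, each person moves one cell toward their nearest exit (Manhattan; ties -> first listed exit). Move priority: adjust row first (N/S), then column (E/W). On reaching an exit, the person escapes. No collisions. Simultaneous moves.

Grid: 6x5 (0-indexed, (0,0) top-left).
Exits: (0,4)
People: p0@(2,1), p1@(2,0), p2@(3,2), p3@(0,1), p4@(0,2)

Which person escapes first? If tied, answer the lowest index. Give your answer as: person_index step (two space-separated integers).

Answer: 4 2

Derivation:
Step 1: p0:(2,1)->(1,1) | p1:(2,0)->(1,0) | p2:(3,2)->(2,2) | p3:(0,1)->(0,2) | p4:(0,2)->(0,3)
Step 2: p0:(1,1)->(0,1) | p1:(1,0)->(0,0) | p2:(2,2)->(1,2) | p3:(0,2)->(0,3) | p4:(0,3)->(0,4)->EXIT
Step 3: p0:(0,1)->(0,2) | p1:(0,0)->(0,1) | p2:(1,2)->(0,2) | p3:(0,3)->(0,4)->EXIT | p4:escaped
Step 4: p0:(0,2)->(0,3) | p1:(0,1)->(0,2) | p2:(0,2)->(0,3) | p3:escaped | p4:escaped
Step 5: p0:(0,3)->(0,4)->EXIT | p1:(0,2)->(0,3) | p2:(0,3)->(0,4)->EXIT | p3:escaped | p4:escaped
Step 6: p0:escaped | p1:(0,3)->(0,4)->EXIT | p2:escaped | p3:escaped | p4:escaped
Exit steps: [5, 6, 5, 3, 2]
First to escape: p4 at step 2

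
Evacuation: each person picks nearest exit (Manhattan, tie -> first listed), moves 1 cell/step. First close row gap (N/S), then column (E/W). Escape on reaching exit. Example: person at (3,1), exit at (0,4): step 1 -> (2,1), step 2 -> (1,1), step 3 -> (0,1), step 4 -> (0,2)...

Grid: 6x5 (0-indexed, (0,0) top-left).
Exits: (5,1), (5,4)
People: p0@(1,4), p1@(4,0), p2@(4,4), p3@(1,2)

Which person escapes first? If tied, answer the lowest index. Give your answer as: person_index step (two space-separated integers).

Answer: 2 1

Derivation:
Step 1: p0:(1,4)->(2,4) | p1:(4,0)->(5,0) | p2:(4,4)->(5,4)->EXIT | p3:(1,2)->(2,2)
Step 2: p0:(2,4)->(3,4) | p1:(5,0)->(5,1)->EXIT | p2:escaped | p3:(2,2)->(3,2)
Step 3: p0:(3,4)->(4,4) | p1:escaped | p2:escaped | p3:(3,2)->(4,2)
Step 4: p0:(4,4)->(5,4)->EXIT | p1:escaped | p2:escaped | p3:(4,2)->(5,2)
Step 5: p0:escaped | p1:escaped | p2:escaped | p3:(5,2)->(5,1)->EXIT
Exit steps: [4, 2, 1, 5]
First to escape: p2 at step 1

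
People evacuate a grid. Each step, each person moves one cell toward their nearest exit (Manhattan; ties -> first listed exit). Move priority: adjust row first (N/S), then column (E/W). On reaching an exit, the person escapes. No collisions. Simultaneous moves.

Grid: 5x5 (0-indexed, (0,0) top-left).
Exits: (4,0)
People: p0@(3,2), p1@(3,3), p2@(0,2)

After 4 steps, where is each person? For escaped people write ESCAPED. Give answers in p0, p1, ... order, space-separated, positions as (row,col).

Step 1: p0:(3,2)->(4,2) | p1:(3,3)->(4,3) | p2:(0,2)->(1,2)
Step 2: p0:(4,2)->(4,1) | p1:(4,3)->(4,2) | p2:(1,2)->(2,2)
Step 3: p0:(4,1)->(4,0)->EXIT | p1:(4,2)->(4,1) | p2:(2,2)->(3,2)
Step 4: p0:escaped | p1:(4,1)->(4,0)->EXIT | p2:(3,2)->(4,2)

ESCAPED ESCAPED (4,2)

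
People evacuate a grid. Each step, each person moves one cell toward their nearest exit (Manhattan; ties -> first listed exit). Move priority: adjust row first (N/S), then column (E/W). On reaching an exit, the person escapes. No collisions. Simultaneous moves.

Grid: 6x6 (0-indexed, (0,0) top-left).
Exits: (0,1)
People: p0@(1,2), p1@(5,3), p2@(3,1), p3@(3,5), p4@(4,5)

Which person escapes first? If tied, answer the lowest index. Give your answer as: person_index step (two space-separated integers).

Answer: 0 2

Derivation:
Step 1: p0:(1,2)->(0,2) | p1:(5,3)->(4,3) | p2:(3,1)->(2,1) | p3:(3,5)->(2,5) | p4:(4,5)->(3,5)
Step 2: p0:(0,2)->(0,1)->EXIT | p1:(4,3)->(3,3) | p2:(2,1)->(1,1) | p3:(2,5)->(1,5) | p4:(3,5)->(2,5)
Step 3: p0:escaped | p1:(3,3)->(2,3) | p2:(1,1)->(0,1)->EXIT | p3:(1,5)->(0,5) | p4:(2,5)->(1,5)
Step 4: p0:escaped | p1:(2,3)->(1,3) | p2:escaped | p3:(0,5)->(0,4) | p4:(1,5)->(0,5)
Step 5: p0:escaped | p1:(1,3)->(0,3) | p2:escaped | p3:(0,4)->(0,3) | p4:(0,5)->(0,4)
Step 6: p0:escaped | p1:(0,3)->(0,2) | p2:escaped | p3:(0,3)->(0,2) | p4:(0,4)->(0,3)
Step 7: p0:escaped | p1:(0,2)->(0,1)->EXIT | p2:escaped | p3:(0,2)->(0,1)->EXIT | p4:(0,3)->(0,2)
Step 8: p0:escaped | p1:escaped | p2:escaped | p3:escaped | p4:(0,2)->(0,1)->EXIT
Exit steps: [2, 7, 3, 7, 8]
First to escape: p0 at step 2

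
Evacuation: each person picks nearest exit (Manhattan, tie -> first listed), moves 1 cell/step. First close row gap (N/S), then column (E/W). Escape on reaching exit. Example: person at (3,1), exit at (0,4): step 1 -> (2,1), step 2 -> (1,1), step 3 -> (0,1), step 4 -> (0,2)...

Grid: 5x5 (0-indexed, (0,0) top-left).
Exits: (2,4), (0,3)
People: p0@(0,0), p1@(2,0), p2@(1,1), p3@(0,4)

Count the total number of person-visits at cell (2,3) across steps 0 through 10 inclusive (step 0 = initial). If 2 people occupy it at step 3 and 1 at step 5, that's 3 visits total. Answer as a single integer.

Step 0: p0@(0,0) p1@(2,0) p2@(1,1) p3@(0,4) -> at (2,3): 0 [-], cum=0
Step 1: p0@(0,1) p1@(2,1) p2@(0,1) p3@ESC -> at (2,3): 0 [-], cum=0
Step 2: p0@(0,2) p1@(2,2) p2@(0,2) p3@ESC -> at (2,3): 0 [-], cum=0
Step 3: p0@ESC p1@(2,3) p2@ESC p3@ESC -> at (2,3): 1 [p1], cum=1
Step 4: p0@ESC p1@ESC p2@ESC p3@ESC -> at (2,3): 0 [-], cum=1
Total visits = 1

Answer: 1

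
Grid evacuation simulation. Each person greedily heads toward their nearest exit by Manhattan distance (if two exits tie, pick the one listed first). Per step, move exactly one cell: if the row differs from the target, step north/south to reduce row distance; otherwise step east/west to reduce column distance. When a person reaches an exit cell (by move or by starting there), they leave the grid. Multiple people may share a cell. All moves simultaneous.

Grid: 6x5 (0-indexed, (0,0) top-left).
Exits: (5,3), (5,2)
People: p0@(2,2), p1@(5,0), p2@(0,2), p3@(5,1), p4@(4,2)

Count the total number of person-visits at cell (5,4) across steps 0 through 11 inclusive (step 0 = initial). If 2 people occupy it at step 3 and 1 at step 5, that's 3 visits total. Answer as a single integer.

Answer: 0

Derivation:
Step 0: p0@(2,2) p1@(5,0) p2@(0,2) p3@(5,1) p4@(4,2) -> at (5,4): 0 [-], cum=0
Step 1: p0@(3,2) p1@(5,1) p2@(1,2) p3@ESC p4@ESC -> at (5,4): 0 [-], cum=0
Step 2: p0@(4,2) p1@ESC p2@(2,2) p3@ESC p4@ESC -> at (5,4): 0 [-], cum=0
Step 3: p0@ESC p1@ESC p2@(3,2) p3@ESC p4@ESC -> at (5,4): 0 [-], cum=0
Step 4: p0@ESC p1@ESC p2@(4,2) p3@ESC p4@ESC -> at (5,4): 0 [-], cum=0
Step 5: p0@ESC p1@ESC p2@ESC p3@ESC p4@ESC -> at (5,4): 0 [-], cum=0
Total visits = 0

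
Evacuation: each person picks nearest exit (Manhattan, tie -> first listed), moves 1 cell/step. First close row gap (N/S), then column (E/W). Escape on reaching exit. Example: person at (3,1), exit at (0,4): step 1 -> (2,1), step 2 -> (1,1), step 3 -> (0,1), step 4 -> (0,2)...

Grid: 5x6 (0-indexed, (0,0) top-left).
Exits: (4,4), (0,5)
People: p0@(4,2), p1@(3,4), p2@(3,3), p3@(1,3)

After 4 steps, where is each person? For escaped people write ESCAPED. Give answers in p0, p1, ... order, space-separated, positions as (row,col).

Step 1: p0:(4,2)->(4,3) | p1:(3,4)->(4,4)->EXIT | p2:(3,3)->(4,3) | p3:(1,3)->(0,3)
Step 2: p0:(4,3)->(4,4)->EXIT | p1:escaped | p2:(4,3)->(4,4)->EXIT | p3:(0,3)->(0,4)
Step 3: p0:escaped | p1:escaped | p2:escaped | p3:(0,4)->(0,5)->EXIT

ESCAPED ESCAPED ESCAPED ESCAPED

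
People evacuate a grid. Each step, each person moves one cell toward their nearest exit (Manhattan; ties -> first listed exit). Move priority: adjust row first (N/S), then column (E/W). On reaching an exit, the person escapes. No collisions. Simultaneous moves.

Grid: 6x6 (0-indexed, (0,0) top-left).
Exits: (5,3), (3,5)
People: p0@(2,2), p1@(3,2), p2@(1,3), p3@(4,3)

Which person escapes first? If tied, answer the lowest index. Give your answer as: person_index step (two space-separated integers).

Step 1: p0:(2,2)->(3,2) | p1:(3,2)->(4,2) | p2:(1,3)->(2,3) | p3:(4,3)->(5,3)->EXIT
Step 2: p0:(3,2)->(4,2) | p1:(4,2)->(5,2) | p2:(2,3)->(3,3) | p3:escaped
Step 3: p0:(4,2)->(5,2) | p1:(5,2)->(5,3)->EXIT | p2:(3,3)->(4,3) | p3:escaped
Step 4: p0:(5,2)->(5,3)->EXIT | p1:escaped | p2:(4,3)->(5,3)->EXIT | p3:escaped
Exit steps: [4, 3, 4, 1]
First to escape: p3 at step 1

Answer: 3 1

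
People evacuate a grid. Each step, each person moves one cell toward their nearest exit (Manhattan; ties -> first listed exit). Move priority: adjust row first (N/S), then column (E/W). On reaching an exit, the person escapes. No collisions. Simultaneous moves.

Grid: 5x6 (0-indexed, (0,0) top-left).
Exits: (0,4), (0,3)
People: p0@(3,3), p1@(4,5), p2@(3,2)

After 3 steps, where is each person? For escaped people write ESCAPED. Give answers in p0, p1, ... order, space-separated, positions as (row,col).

Step 1: p0:(3,3)->(2,3) | p1:(4,5)->(3,5) | p2:(3,2)->(2,2)
Step 2: p0:(2,3)->(1,3) | p1:(3,5)->(2,5) | p2:(2,2)->(1,2)
Step 3: p0:(1,3)->(0,3)->EXIT | p1:(2,5)->(1,5) | p2:(1,2)->(0,2)

ESCAPED (1,5) (0,2)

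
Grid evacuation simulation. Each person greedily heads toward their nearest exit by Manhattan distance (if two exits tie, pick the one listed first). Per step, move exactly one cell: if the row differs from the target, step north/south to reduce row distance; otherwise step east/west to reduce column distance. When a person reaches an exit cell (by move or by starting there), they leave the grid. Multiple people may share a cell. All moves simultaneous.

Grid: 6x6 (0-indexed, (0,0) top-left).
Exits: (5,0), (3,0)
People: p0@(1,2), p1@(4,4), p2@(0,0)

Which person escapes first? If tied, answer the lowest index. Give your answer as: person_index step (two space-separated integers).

Answer: 2 3

Derivation:
Step 1: p0:(1,2)->(2,2) | p1:(4,4)->(5,4) | p2:(0,0)->(1,0)
Step 2: p0:(2,2)->(3,2) | p1:(5,4)->(5,3) | p2:(1,0)->(2,0)
Step 3: p0:(3,2)->(3,1) | p1:(5,3)->(5,2) | p2:(2,0)->(3,0)->EXIT
Step 4: p0:(3,1)->(3,0)->EXIT | p1:(5,2)->(5,1) | p2:escaped
Step 5: p0:escaped | p1:(5,1)->(5,0)->EXIT | p2:escaped
Exit steps: [4, 5, 3]
First to escape: p2 at step 3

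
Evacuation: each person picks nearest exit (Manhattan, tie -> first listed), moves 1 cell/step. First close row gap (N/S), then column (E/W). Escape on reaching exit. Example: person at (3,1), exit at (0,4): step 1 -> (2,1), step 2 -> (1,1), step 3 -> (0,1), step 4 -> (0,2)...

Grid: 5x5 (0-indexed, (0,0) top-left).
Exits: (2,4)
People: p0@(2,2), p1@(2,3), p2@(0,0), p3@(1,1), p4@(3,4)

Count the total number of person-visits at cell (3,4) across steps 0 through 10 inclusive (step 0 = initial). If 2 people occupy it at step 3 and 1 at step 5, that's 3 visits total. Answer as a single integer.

Answer: 1

Derivation:
Step 0: p0@(2,2) p1@(2,3) p2@(0,0) p3@(1,1) p4@(3,4) -> at (3,4): 1 [p4], cum=1
Step 1: p0@(2,3) p1@ESC p2@(1,0) p3@(2,1) p4@ESC -> at (3,4): 0 [-], cum=1
Step 2: p0@ESC p1@ESC p2@(2,0) p3@(2,2) p4@ESC -> at (3,4): 0 [-], cum=1
Step 3: p0@ESC p1@ESC p2@(2,1) p3@(2,3) p4@ESC -> at (3,4): 0 [-], cum=1
Step 4: p0@ESC p1@ESC p2@(2,2) p3@ESC p4@ESC -> at (3,4): 0 [-], cum=1
Step 5: p0@ESC p1@ESC p2@(2,3) p3@ESC p4@ESC -> at (3,4): 0 [-], cum=1
Step 6: p0@ESC p1@ESC p2@ESC p3@ESC p4@ESC -> at (3,4): 0 [-], cum=1
Total visits = 1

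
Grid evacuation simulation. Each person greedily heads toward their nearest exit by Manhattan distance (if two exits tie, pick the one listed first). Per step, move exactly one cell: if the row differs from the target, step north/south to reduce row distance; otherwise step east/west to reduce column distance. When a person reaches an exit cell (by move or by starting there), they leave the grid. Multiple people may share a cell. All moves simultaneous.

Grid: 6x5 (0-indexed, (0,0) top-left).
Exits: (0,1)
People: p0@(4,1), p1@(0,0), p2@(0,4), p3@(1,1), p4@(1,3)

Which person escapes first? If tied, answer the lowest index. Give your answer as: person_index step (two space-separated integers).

Answer: 1 1

Derivation:
Step 1: p0:(4,1)->(3,1) | p1:(0,0)->(0,1)->EXIT | p2:(0,4)->(0,3) | p3:(1,1)->(0,1)->EXIT | p4:(1,3)->(0,3)
Step 2: p0:(3,1)->(2,1) | p1:escaped | p2:(0,3)->(0,2) | p3:escaped | p4:(0,3)->(0,2)
Step 3: p0:(2,1)->(1,1) | p1:escaped | p2:(0,2)->(0,1)->EXIT | p3:escaped | p4:(0,2)->(0,1)->EXIT
Step 4: p0:(1,1)->(0,1)->EXIT | p1:escaped | p2:escaped | p3:escaped | p4:escaped
Exit steps: [4, 1, 3, 1, 3]
First to escape: p1 at step 1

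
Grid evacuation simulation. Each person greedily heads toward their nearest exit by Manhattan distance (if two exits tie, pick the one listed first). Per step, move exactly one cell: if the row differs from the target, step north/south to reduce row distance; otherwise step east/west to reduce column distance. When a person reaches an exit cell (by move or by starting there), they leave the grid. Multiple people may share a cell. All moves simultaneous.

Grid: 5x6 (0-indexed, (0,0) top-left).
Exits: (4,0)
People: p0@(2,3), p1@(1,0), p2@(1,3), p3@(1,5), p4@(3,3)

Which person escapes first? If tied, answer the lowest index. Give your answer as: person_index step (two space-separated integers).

Step 1: p0:(2,3)->(3,3) | p1:(1,0)->(2,0) | p2:(1,3)->(2,3) | p3:(1,5)->(2,5) | p4:(3,3)->(4,3)
Step 2: p0:(3,3)->(4,3) | p1:(2,0)->(3,0) | p2:(2,3)->(3,3) | p3:(2,5)->(3,5) | p4:(4,3)->(4,2)
Step 3: p0:(4,3)->(4,2) | p1:(3,0)->(4,0)->EXIT | p2:(3,3)->(4,3) | p3:(3,5)->(4,5) | p4:(4,2)->(4,1)
Step 4: p0:(4,2)->(4,1) | p1:escaped | p2:(4,3)->(4,2) | p3:(4,5)->(4,4) | p4:(4,1)->(4,0)->EXIT
Step 5: p0:(4,1)->(4,0)->EXIT | p1:escaped | p2:(4,2)->(4,1) | p3:(4,4)->(4,3) | p4:escaped
Step 6: p0:escaped | p1:escaped | p2:(4,1)->(4,0)->EXIT | p3:(4,3)->(4,2) | p4:escaped
Step 7: p0:escaped | p1:escaped | p2:escaped | p3:(4,2)->(4,1) | p4:escaped
Step 8: p0:escaped | p1:escaped | p2:escaped | p3:(4,1)->(4,0)->EXIT | p4:escaped
Exit steps: [5, 3, 6, 8, 4]
First to escape: p1 at step 3

Answer: 1 3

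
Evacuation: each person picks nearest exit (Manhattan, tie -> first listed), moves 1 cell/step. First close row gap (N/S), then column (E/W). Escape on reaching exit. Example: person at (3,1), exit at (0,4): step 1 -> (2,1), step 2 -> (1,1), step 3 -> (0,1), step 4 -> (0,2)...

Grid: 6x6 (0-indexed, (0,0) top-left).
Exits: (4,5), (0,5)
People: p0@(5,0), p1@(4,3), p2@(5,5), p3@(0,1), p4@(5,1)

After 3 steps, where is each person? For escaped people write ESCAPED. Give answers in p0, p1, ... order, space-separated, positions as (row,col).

Step 1: p0:(5,0)->(4,0) | p1:(4,3)->(4,4) | p2:(5,5)->(4,5)->EXIT | p3:(0,1)->(0,2) | p4:(5,1)->(4,1)
Step 2: p0:(4,0)->(4,1) | p1:(4,4)->(4,5)->EXIT | p2:escaped | p3:(0,2)->(0,3) | p4:(4,1)->(4,2)
Step 3: p0:(4,1)->(4,2) | p1:escaped | p2:escaped | p3:(0,3)->(0,4) | p4:(4,2)->(4,3)

(4,2) ESCAPED ESCAPED (0,4) (4,3)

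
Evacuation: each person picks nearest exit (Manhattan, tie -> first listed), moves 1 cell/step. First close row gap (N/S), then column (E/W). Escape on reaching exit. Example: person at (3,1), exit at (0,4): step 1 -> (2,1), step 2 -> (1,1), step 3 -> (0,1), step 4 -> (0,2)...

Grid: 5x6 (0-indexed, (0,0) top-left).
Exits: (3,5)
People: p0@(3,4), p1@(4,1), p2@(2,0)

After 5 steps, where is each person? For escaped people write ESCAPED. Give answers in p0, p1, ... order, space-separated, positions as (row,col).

Step 1: p0:(3,4)->(3,5)->EXIT | p1:(4,1)->(3,1) | p2:(2,0)->(3,0)
Step 2: p0:escaped | p1:(3,1)->(3,2) | p2:(3,0)->(3,1)
Step 3: p0:escaped | p1:(3,2)->(3,3) | p2:(3,1)->(3,2)
Step 4: p0:escaped | p1:(3,3)->(3,4) | p2:(3,2)->(3,3)
Step 5: p0:escaped | p1:(3,4)->(3,5)->EXIT | p2:(3,3)->(3,4)

ESCAPED ESCAPED (3,4)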